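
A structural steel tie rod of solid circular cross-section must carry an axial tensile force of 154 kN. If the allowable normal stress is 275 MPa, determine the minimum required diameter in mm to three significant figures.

Required area A ≥ P/σ_allow = 154000/275 = 560 mm².
For a solid circular section, d ≥ √(4A/π) = 26.7 mm.

26.7 mm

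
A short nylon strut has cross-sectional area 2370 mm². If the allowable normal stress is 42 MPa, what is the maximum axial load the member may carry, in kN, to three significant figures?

99.5 kN

P_max = σ_allow · A = 42 · 2370 = 99540 N = 99.54 kN.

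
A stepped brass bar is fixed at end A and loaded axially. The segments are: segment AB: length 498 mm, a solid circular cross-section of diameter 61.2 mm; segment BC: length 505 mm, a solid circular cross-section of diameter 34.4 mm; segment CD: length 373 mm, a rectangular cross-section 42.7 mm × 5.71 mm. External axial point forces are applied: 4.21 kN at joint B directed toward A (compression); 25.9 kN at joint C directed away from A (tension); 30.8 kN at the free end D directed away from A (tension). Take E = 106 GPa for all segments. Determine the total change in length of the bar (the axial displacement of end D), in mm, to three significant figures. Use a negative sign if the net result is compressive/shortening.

Internal axial forces (sectioning from the free end, tension +): N_CD = 30.8 kN, N_BC = 56.7 kN, N_AB = 52.49 kN.
A_AB = 2942 mm².
A_BC = 929.4 mm².
A_CD = 243.8 mm².
δ_AB = 52490·498/(2942·106000) = 0.08383 mm
δ_BC = 56700·505/(929.4·106000) = 0.2906 mm
δ_CD = 30800·373/(243.8·106000) = 0.4445 mm
δ = Σδ_i = 0.819 mm.

0.819 mm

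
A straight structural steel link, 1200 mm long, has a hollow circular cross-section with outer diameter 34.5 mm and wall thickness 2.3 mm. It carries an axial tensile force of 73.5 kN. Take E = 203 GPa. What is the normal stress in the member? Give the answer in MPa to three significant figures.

316 MPa

A = 232.7 mm².
σ = N/A = 73500/232.7 = 315.9 MPa.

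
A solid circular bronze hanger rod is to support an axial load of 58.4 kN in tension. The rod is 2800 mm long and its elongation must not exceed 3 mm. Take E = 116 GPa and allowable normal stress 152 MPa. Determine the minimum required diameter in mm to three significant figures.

Required area A ≥ P/σ_allow = 58400/152 = 384.2 mm².
For a solid circular section, d ≥ √(4A/π) = 22.12 mm.
Elongation limit: A ≥ PL/(Eδ_allow) = 58400·2800/(116000·3) = 469.9 mm² ⇒ d ≥ 24.46 mm.
The elongation limit governs.

24.5 mm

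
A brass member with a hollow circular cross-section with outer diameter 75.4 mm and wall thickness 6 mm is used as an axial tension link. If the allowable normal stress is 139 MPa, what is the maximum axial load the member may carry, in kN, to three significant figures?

A = 1308 mm².
P_max = σ_allow · A = 139 · 1308 = 181800 N = 181.8 kN.

182 kN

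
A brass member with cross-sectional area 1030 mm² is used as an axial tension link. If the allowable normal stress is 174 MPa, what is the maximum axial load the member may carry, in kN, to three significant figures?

P_max = σ_allow · A = 174 · 1030 = 179200 N = 179.2 kN.

179 kN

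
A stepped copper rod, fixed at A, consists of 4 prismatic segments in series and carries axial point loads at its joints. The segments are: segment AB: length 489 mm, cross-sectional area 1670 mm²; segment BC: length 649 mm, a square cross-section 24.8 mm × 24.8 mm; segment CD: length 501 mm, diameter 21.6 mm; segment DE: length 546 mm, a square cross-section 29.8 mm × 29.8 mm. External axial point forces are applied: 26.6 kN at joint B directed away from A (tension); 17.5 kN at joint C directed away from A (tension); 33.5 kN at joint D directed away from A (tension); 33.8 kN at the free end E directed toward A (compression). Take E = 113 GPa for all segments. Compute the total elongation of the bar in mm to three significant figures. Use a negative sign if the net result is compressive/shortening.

0.0866 mm

Internal axial forces (sectioning from the free end, tension +): N_DE = -33.8 kN, N_CD = -0.3 kN, N_BC = 17.2 kN, N_AB = 43.8 kN.
A_BC = 615 mm².
A_CD = 366.4 mm².
A_DE = 888 mm².
δ_AB = 43800·489/(1670·113000) = 0.1135 mm
δ_BC = 17200·649/(615·113000) = 0.1606 mm
δ_CD = -300·501/(366.4·113000) = -0.00363 mm
δ_DE = -33800·546/(888·113000) = -0.1839 mm
δ = Σδ_i = 0.08658 mm.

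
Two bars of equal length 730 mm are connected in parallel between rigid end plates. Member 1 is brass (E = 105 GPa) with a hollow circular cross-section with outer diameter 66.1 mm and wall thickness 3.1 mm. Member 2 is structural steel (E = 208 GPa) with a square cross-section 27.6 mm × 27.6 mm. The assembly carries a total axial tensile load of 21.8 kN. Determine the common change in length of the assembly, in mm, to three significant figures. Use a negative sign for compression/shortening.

0.0714 mm

A_1 = 613.6 mm².
A_2 = 761.8 mm².
Equal strain + equilibrium ⇒ each member carries load in proportion to AE: A₁E₁ = 64420000 N, A₂E₂ = 158400000 N, ΣAE = 222900000 N.
δ = PL/ΣAE = 21800·730/222900000 = 0.07141 mm.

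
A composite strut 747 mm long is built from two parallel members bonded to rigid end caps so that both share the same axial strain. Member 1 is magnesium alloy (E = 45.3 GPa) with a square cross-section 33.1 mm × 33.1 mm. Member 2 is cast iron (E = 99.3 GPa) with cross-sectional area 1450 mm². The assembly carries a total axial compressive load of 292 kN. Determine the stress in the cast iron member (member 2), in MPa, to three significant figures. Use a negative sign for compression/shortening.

A_1 = 1096 mm².
Equal strain + equilibrium ⇒ each member carries load in proportion to AE: A₁E₁ = 49630000 N, A₂E₂ = 144000000 N, ΣAE = 193600000 N.
σ₂ = P·E₂/ΣAE = -292000·99300/193600000 = -149.8 MPa.

-150 MPa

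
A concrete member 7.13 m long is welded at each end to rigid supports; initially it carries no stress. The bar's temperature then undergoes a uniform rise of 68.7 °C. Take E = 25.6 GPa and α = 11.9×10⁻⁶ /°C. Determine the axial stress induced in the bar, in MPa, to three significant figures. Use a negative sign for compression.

Free thermal expansion αLΔT = 11.9e-6 · 7130 · 68.7 = 5.829 mm.
The walls impose strain ε = −(5.829)/7130 = -8.1753e-04; σ = Eε = 25600 · -8.1753e-04 = -20.93 MPa.

-20.9 MPa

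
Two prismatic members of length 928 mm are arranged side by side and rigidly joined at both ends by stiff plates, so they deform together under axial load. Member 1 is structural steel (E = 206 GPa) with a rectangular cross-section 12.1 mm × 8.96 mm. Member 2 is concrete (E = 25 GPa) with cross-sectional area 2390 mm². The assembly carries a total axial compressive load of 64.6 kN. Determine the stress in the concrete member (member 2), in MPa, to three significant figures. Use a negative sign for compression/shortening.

-19.7 MPa

A_1 = 108.4 mm².
Equal strain + equilibrium ⇒ each member carries load in proportion to AE: A₁E₁ = 22330000 N, A₂E₂ = 59750000 N, ΣAE = 82080000 N.
σ₂ = P·E₂/ΣAE = -64600·25000/82080000 = -19.68 MPa.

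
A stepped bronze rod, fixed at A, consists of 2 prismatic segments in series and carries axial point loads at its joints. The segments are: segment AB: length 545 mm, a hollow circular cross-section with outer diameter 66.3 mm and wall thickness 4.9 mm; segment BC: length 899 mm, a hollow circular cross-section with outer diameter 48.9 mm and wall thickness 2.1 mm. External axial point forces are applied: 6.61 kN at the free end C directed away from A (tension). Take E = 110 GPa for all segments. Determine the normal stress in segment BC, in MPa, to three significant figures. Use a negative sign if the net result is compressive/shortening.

Internal axial forces (sectioning from the free end, tension +): N_BC = 6.61 kN, N_AB = 6.61 kN.
A_BC = 308.8 mm².
σ_BC = N_BC/A_BC = 6610/308.8 = 21.41 MPa.

21.4 MPa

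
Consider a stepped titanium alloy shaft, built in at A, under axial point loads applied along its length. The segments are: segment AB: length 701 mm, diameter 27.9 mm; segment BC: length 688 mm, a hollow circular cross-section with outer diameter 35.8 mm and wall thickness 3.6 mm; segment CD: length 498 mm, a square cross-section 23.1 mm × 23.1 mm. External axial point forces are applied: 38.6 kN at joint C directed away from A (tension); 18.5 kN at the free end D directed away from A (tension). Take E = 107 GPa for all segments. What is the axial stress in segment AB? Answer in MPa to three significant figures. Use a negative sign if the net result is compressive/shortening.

93.4 MPa

Internal axial forces (sectioning from the free end, tension +): N_CD = 18.5 kN, N_BC = 57.1 kN, N_AB = 57.1 kN.
A_AB = 611.4 mm².
σ_AB = N_AB/A_AB = 57100/611.4 = 93.4 MPa.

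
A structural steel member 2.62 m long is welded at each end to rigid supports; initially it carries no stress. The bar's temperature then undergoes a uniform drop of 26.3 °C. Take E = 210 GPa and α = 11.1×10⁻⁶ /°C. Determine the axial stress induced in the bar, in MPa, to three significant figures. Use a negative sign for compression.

61.3 MPa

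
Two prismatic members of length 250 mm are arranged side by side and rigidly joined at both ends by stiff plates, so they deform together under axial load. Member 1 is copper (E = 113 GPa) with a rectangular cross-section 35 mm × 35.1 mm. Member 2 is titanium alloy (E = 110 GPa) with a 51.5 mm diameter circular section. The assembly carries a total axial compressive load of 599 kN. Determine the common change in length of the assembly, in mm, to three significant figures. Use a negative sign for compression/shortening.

A_1 = 1228 mm².
A_2 = 2083 mm².
Equal strain + equilibrium ⇒ each member carries load in proportion to AE: A₁E₁ = 138800000 N, A₂E₂ = 229100000 N, ΣAE = 368000000 N.
δ = PL/ΣAE = -599000·250/368000000 = -0.407 mm.

-0.407 mm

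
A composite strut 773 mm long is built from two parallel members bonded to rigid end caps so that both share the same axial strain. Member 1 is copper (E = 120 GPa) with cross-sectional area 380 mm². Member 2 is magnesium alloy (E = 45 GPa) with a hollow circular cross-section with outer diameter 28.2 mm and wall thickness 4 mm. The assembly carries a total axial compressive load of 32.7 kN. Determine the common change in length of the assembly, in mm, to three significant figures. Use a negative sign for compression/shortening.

-0.426 mm

A_2 = 304.1 mm².
Equal strain + equilibrium ⇒ each member carries load in proportion to AE: A₁E₁ = 45600000 N, A₂E₂ = 13680000 N, ΣAE = 59280000 N.
δ = PL/ΣAE = -32700·773/59280000 = -0.4264 mm.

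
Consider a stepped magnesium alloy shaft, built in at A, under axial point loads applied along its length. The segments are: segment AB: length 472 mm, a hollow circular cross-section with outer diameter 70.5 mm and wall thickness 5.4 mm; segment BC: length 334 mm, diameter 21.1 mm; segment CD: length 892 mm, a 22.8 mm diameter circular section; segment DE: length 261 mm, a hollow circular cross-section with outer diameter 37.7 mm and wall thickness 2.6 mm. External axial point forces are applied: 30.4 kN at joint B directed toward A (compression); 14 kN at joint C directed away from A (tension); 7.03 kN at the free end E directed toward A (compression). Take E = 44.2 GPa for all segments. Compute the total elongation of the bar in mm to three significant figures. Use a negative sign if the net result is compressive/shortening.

-0.568 mm

Internal axial forces (sectioning from the free end, tension +): N_DE = -7.03 kN, N_CD = -7.03 kN, N_BC = 6.97 kN, N_AB = -23.43 kN.
A_AB = 1104 mm².
A_BC = 349.7 mm².
A_CD = 408.3 mm².
A_DE = 286.7 mm².
δ_AB = -23430·472/(1104·44200) = -0.2266 mm
δ_BC = 6970·334/(349.7·44200) = 0.1506 mm
δ_CD = -7030·892/(408.3·44200) = -0.3475 mm
δ_DE = -7030·261/(286.7·44200) = -0.1448 mm
δ = Σδ_i = -0.5682 mm.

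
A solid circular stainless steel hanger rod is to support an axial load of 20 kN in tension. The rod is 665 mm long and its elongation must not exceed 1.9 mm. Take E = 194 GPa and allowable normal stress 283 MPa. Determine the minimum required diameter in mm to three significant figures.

Required area A ≥ P/σ_allow = 20000/283 = 70.67 mm².
For a solid circular section, d ≥ √(4A/π) = 9.486 mm.
Elongation limit: A ≥ PL/(Eδ_allow) = 20000·665/(194000·1.9) = 36.08 mm² ⇒ d ≥ 6.778 mm.
The stress limit governs.

9.49 mm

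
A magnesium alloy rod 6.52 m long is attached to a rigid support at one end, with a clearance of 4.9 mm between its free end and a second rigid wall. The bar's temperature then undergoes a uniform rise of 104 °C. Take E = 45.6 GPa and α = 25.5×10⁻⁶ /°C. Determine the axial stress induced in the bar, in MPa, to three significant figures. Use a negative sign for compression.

Free thermal expansion αLΔT = 25.5e-6 · 6520 · 104 = 17.29 mm.
The walls engage after the gap closes; constrained expansion = 17.29 − 4.9 = 12.39 mm.
The walls impose strain ε = −(12.39)/6520 = -1.9005e-03; σ = Eε = 45600 · -1.9005e-03 = -86.66 MPa.

-86.7 MPa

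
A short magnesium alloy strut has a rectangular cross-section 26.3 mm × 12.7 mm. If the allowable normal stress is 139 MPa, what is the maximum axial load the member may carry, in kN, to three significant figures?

46.4 kN

A = 334 mm².
P_max = σ_allow · A = 139 · 334 = 46430 N = 46.43 kN.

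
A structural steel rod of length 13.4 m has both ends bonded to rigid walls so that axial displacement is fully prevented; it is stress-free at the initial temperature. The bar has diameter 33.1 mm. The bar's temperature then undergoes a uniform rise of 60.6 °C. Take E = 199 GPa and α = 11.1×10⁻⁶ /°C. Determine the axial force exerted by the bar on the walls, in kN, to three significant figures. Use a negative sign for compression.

Free thermal expansion αLΔT = 11.1e-6 · 13400 · 60.6 = 9.014 mm.
The walls impose strain ε = −(9.014)/13400 = -6.7266e-04; σ = Eε = 199000 · -6.7266e-04 = -133.9 MPa.
Wall reaction R = σ·A = -133.9·860.5 = -115200 N = -115.2 kN.

-115 kN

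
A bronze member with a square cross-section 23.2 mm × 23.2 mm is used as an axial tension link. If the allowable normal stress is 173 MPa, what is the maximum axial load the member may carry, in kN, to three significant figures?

A = 538.2 mm².
P_max = σ_allow · A = 173 · 538.2 = 93120 N = 93.12 kN.

93.1 kN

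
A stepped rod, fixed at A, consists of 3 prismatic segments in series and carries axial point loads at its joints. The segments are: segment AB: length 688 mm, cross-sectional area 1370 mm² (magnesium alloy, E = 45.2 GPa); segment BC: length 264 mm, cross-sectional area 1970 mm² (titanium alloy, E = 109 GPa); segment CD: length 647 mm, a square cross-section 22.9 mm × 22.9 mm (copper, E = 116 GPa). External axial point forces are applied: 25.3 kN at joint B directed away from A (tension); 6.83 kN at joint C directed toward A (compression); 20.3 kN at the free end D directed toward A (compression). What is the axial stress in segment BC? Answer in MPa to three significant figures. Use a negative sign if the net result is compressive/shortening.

-13.8 MPa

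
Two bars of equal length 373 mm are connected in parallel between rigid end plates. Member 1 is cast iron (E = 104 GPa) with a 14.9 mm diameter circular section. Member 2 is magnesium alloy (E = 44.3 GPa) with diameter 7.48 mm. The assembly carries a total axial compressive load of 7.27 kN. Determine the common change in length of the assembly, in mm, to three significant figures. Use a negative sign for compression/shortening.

-0.135 mm

A_1 = 174.4 mm².
A_2 = 43.94 mm².
Equal strain + equilibrium ⇒ each member carries load in proportion to AE: A₁E₁ = 18130000 N, A₂E₂ = 1947000 N, ΣAE = 20080000 N.
δ = PL/ΣAE = -7270·373/20080000 = -0.135 mm.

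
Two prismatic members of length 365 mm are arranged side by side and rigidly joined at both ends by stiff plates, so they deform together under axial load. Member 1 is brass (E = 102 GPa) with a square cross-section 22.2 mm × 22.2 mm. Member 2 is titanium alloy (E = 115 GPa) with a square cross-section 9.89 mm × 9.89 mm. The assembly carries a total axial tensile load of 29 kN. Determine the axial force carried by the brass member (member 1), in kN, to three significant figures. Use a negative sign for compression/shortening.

23.7 kN

A_1 = 492.8 mm².
A_2 = 97.81 mm².
Equal strain + equilibrium ⇒ each member carries load in proportion to AE: A₁E₁ = 50270000 N, A₂E₂ = 11250000 N, ΣAE = 61520000 N.
F₁ = P·A₁E₁/ΣAE = 29000·50270000/61520000 = 23700 N.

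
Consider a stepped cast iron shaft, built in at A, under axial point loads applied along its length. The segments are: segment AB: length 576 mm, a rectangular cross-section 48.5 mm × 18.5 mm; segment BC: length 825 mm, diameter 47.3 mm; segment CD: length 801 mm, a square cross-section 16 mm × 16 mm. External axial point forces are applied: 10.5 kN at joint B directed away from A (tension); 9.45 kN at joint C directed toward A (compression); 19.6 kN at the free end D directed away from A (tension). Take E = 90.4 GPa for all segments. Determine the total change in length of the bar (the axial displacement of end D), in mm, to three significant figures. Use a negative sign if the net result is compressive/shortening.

0.878 mm

Internal axial forces (sectioning from the free end, tension +): N_CD = 19.6 kN, N_BC = 10.15 kN, N_AB = 20.65 kN.
A_AB = 897.2 mm².
A_BC = 1757 mm².
A_CD = 256 mm².
δ_AB = 20650·576/(897.2·90400) = 0.1466 mm
δ_BC = 10150·825/(1757·90400) = 0.05272 mm
δ_CD = 19600·801/(256·90400) = 0.6784 mm
δ = Σδ_i = 0.8777 mm.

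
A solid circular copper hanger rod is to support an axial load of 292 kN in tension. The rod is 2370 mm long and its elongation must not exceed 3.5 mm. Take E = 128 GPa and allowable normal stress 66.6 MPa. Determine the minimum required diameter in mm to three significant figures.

74.7 mm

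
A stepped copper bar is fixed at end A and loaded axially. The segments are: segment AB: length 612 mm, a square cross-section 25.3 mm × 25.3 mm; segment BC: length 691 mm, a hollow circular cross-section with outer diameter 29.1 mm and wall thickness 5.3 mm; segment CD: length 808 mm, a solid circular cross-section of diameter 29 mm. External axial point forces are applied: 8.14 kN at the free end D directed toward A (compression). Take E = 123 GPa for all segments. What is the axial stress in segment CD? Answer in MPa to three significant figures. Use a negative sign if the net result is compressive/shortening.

-12.3 MPa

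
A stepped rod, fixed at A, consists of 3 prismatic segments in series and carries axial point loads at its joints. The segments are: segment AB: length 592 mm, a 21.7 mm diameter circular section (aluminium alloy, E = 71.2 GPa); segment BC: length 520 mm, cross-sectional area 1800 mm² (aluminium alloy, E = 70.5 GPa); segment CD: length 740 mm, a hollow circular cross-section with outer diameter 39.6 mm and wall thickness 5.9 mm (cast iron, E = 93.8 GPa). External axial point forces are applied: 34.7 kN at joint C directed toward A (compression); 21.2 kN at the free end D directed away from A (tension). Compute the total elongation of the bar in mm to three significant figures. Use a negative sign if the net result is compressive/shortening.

-0.0911 mm

Internal axial forces (sectioning from the free end, tension +): N_CD = 21.2 kN, N_BC = -13.5 kN, N_AB = -13.5 kN.
A_AB = 369.8 mm².
A_CD = 624.6 mm².
δ_AB = -13500·592/(369.8·71200) = -0.3035 mm
δ_BC = -13500·520/(1800·70500) = -0.05532 mm
δ_CD = 21200·740/(624.6·93800) = 0.2678 mm
δ = Σδ_i = -0.09107 mm.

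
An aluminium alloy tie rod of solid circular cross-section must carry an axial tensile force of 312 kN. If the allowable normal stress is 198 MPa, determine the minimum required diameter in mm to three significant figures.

Required area A ≥ P/σ_allow = 312000/198 = 1576 mm².
For a solid circular section, d ≥ √(4A/π) = 44.79 mm.

44.8 mm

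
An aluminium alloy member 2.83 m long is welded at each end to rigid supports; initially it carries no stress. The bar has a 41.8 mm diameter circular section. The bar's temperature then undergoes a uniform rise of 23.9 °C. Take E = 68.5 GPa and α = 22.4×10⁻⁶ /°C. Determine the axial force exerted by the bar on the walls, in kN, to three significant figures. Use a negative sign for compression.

-50.3 kN

Free thermal expansion αLΔT = 22.4e-6 · 2830 · 23.9 = 1.515 mm.
The walls impose strain ε = −(1.515)/2830 = -5.3536e-04; σ = Eε = 68500 · -5.3536e-04 = -36.67 MPa.
Wall reaction R = σ·A = -36.67·1372 = -50320 N = -50.32 kN.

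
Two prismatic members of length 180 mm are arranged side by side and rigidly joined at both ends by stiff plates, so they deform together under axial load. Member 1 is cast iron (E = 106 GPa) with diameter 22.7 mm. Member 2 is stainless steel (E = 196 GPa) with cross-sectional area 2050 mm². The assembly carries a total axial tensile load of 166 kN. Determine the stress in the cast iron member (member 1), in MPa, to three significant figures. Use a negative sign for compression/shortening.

39.6 MPa

A_1 = 404.7 mm².
Equal strain + equilibrium ⇒ each member carries load in proportion to AE: A₁E₁ = 42900000 N, A₂E₂ = 401800000 N, ΣAE = 444700000 N.
σ₁ = P·E₁/ΣAE = 166000·106000/444700000 = 39.57 MPa.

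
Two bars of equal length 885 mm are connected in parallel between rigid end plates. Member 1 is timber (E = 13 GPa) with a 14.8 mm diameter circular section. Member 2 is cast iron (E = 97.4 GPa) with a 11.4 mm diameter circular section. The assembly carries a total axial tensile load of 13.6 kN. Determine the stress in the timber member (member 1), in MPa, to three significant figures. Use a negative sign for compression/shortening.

A_1 = 172 mm².
A_2 = 102.1 mm².
Equal strain + equilibrium ⇒ each member carries load in proportion to AE: A₁E₁ = 2236000 N, A₂E₂ = 9942000 N, ΣAE = 12180000 N.
σ₁ = P·E₁/ΣAE = 13600·13000/12180000 = 14.52 MPa.

14.5 MPa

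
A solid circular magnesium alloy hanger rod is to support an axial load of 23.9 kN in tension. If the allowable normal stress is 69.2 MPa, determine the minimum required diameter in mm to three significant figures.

21.0 mm

Required area A ≥ P/σ_allow = 23900/69.2 = 345.4 mm².
For a solid circular section, d ≥ √(4A/π) = 20.97 mm.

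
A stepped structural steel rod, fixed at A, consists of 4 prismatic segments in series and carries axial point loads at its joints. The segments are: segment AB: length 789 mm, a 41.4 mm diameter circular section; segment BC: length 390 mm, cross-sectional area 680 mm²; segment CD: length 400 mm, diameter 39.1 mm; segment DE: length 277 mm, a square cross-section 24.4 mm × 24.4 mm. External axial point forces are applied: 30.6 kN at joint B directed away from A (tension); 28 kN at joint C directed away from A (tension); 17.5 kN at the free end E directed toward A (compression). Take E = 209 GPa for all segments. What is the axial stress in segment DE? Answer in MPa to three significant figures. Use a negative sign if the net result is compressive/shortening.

Internal axial forces (sectioning from the free end, tension +): N_DE = -17.5 kN, N_CD = -17.5 kN, N_BC = 10.5 kN, N_AB = 41.1 kN.
A_DE = 595.4 mm².
σ_DE = N_DE/A_DE = -17500/595.4 = -29.39 MPa.

-29.4 MPa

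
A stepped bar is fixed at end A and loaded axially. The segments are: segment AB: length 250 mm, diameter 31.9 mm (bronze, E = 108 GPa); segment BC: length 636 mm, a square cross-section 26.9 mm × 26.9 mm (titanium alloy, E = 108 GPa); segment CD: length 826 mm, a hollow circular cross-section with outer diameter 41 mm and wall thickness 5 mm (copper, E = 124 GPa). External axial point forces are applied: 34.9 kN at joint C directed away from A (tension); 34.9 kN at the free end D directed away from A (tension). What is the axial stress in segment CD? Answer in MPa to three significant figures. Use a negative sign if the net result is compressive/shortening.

61.7 MPa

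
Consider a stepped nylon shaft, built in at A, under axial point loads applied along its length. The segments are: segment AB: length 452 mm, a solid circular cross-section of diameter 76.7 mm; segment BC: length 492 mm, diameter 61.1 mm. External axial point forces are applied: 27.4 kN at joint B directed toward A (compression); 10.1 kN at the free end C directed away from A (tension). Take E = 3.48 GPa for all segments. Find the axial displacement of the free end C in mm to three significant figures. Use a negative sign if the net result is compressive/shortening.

6.84e-04 mm

Internal axial forces (sectioning from the free end, tension +): N_BC = 10.1 kN, N_AB = -17.3 kN.
A_AB = 4620 mm².
A_BC = 2932 mm².
δ_AB = -17300·452/(4620·3480) = -0.4863 mm
δ_BC = 10100·492/(2932·3480) = 0.487 mm
δ = Σδ_i = 0.0006838 mm.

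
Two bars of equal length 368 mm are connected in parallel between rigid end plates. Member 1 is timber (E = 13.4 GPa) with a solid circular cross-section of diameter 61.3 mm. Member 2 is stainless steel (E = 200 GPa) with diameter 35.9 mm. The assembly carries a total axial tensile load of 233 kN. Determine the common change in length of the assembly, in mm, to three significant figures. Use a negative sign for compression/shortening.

A_1 = 2951 mm².
A_2 = 1012 mm².
Equal strain + equilibrium ⇒ each member carries load in proportion to AE: A₁E₁ = 39550000 N, A₂E₂ = 202400000 N, ΣAE = 242000000 N.
δ = PL/ΣAE = 233000·368/242000000 = 0.3543 mm.

0.354 mm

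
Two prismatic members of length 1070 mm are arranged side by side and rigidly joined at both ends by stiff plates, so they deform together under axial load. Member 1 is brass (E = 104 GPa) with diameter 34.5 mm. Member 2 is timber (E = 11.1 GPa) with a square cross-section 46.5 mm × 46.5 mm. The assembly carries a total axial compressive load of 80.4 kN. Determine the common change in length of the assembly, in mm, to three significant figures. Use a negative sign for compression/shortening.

A_1 = 934.8 mm².
A_2 = 2162 mm².
Equal strain + equilibrium ⇒ each member carries load in proportion to AE: A₁E₁ = 97220000 N, A₂E₂ = 24000000 N, ΣAE = 121200000 N.
δ = PL/ΣAE = -80400·1070/121200000 = -0.7097 mm.

-0.710 mm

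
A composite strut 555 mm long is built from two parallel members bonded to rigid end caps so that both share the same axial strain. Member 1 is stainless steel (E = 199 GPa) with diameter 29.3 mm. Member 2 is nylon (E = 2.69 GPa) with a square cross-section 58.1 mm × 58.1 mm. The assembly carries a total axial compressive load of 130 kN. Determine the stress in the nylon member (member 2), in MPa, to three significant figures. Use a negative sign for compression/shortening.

-2.44 MPa

A_1 = 674.3 mm².
A_2 = 3376 mm².
Equal strain + equilibrium ⇒ each member carries load in proportion to AE: A₁E₁ = 134200000 N, A₂E₂ = 9080000 N, ΣAE = 143300000 N.
σ₂ = P·E₂/ΣAE = -130000·2690/143300000 = -2.441 MPa.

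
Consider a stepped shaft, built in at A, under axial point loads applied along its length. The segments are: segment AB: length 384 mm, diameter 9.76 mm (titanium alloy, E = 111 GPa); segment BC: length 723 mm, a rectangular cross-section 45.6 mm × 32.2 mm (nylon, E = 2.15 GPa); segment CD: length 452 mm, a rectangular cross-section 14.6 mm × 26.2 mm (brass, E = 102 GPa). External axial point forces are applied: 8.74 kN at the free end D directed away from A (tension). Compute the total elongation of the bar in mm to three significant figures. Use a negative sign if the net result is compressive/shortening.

Internal axial forces (sectioning from the free end, tension +): N_CD = 8.74 kN, N_BC = 8.74 kN, N_AB = 8.74 kN.
A_AB = 74.82 mm².
A_BC = 1468 mm².
A_CD = 382.5 mm².
δ_AB = 8740·384/(74.82·111000) = 0.4041 mm
δ_BC = 8740·723/(1468·2150) = 2.002 mm
δ_CD = 8740·452/(382.5·102000) = 0.1013 mm
δ = Σδ_i = 2.507 mm.

2.51 mm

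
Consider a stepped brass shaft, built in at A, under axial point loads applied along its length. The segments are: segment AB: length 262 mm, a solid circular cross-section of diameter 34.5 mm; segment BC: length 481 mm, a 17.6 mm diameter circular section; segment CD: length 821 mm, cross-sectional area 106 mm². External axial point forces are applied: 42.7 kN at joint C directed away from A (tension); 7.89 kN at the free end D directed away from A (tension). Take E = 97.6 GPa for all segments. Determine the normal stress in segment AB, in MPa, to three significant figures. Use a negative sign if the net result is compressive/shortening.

Internal axial forces (sectioning from the free end, tension +): N_CD = 7.89 kN, N_BC = 50.59 kN, N_AB = 50.59 kN.
A_AB = 934.8 mm².
σ_AB = N_AB/A_AB = 50590/934.8 = 54.12 MPa.

54.1 MPa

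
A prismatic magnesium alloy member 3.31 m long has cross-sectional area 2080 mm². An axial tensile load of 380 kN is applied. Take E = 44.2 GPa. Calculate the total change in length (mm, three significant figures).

δ_mech = NL/(AE) = 380000·3310/(2080·44200) = 13.68 mm.

13.7 mm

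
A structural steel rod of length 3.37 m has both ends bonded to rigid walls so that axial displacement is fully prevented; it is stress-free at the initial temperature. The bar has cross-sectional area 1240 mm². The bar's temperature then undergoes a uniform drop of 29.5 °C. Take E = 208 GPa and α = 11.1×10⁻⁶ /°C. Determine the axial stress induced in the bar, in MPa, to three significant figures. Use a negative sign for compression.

68.1 MPa

Free thermal expansion αLΔT = 11.1e-6 · 3370 · -29.5 = -1.104 mm.
The walls impose strain ε = −(-1.104)/3370 = 3.2745e-04; σ = Eε = 208000 · 3.2745e-04 = 68.11 MPa.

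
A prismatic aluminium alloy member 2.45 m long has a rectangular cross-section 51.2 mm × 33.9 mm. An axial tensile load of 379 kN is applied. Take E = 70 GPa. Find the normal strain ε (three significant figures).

0.00312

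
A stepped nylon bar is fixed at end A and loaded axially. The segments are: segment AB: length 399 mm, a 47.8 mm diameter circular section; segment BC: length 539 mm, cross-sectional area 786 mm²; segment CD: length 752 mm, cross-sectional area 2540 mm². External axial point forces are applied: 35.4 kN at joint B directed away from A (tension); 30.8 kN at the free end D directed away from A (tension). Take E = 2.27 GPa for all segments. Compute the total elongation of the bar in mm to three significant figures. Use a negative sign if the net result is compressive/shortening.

19.8 mm

Internal axial forces (sectioning from the free end, tension +): N_CD = 30.8 kN, N_BC = 30.8 kN, N_AB = 66.2 kN.
A_AB = 1795 mm².
δ_AB = 66200·399/(1795·2270) = 6.484 mm
δ_BC = 30800·539/(786·2270) = 9.304 mm
δ_CD = 30800·752/(2540·2270) = 4.017 mm
δ = Σδ_i = 19.81 mm.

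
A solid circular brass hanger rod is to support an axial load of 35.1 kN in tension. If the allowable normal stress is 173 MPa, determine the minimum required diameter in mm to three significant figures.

Required area A ≥ P/σ_allow = 35100/173 = 202.9 mm².
For a solid circular section, d ≥ √(4A/π) = 16.07 mm.

16.1 mm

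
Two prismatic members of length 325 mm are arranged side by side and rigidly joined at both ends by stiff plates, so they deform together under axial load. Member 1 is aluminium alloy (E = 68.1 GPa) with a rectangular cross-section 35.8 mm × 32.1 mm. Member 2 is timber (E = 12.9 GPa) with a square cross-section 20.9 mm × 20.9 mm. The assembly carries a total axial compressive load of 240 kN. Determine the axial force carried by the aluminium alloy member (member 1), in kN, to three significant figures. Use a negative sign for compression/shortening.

-224 kN

A_1 = 1149 mm².
A_2 = 436.8 mm².
Equal strain + equilibrium ⇒ each member carries load in proportion to AE: A₁E₁ = 78260000 N, A₂E₂ = 5635000 N, ΣAE = 83890000 N.
F₁ = P·A₁E₁/ΣAE = -240000·78260000/83890000 = -223900 N.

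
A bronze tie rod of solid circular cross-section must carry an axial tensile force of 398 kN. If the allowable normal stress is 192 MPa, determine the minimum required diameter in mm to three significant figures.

51.4 mm

Required area A ≥ P/σ_allow = 398000/192 = 2073 mm².
For a solid circular section, d ≥ √(4A/π) = 51.37 mm.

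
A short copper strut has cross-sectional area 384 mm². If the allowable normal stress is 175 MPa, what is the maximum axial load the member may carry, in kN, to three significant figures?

P_max = σ_allow · A = 175 · 384 = 67200 N = 67.2 kN.

67.2 kN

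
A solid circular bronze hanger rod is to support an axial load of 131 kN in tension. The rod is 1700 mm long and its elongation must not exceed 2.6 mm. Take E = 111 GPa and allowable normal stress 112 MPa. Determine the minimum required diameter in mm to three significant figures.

38.6 mm

Required area A ≥ P/σ_allow = 131000/112 = 1170 mm².
For a solid circular section, d ≥ √(4A/π) = 38.59 mm.
Elongation limit: A ≥ PL/(Eδ_allow) = 131000·1700/(111000·2.6) = 771.7 mm² ⇒ d ≥ 31.34 mm.
The stress limit governs.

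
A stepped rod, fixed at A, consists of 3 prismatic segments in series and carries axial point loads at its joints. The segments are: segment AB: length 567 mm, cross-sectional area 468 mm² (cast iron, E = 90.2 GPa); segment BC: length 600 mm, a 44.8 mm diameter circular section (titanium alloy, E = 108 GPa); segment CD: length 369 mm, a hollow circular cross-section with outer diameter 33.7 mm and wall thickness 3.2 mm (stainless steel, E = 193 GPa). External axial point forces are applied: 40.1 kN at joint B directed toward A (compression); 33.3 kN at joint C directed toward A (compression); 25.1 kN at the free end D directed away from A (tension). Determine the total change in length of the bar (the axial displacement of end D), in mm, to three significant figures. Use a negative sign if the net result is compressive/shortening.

Internal axial forces (sectioning from the free end, tension +): N_CD = 25.1 kN, N_BC = -8.2 kN, N_AB = -48.3 kN.
A_BC = 1576 mm².
A_CD = 306.6 mm².
δ_AB = -48300·567/(468·90200) = -0.6488 mm
δ_BC = -8200·600/(1576·108000) = -0.0289 mm
δ_CD = 25100·369/(306.6·193000) = 0.1565 mm
δ = Σδ_i = -0.5211 mm.

-0.521 mm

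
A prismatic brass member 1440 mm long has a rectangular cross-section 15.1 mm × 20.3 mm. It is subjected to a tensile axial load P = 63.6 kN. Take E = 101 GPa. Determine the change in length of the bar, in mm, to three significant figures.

2.96 mm

A = 306.5 mm².
δ_mech = NL/(AE) = 63600·1440/(306.5·101000) = 2.958 mm.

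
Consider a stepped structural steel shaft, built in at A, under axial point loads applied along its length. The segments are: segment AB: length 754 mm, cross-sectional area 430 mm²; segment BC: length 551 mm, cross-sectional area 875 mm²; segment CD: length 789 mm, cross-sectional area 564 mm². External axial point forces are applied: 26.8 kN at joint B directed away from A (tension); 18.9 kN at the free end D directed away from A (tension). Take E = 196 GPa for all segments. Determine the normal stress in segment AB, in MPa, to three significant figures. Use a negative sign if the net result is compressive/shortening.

106 MPa

Internal axial forces (sectioning from the free end, tension +): N_CD = 18.9 kN, N_BC = 18.9 kN, N_AB = 45.7 kN.
σ_AB = N_AB/A_AB = 45700/430 = 106.3 MPa.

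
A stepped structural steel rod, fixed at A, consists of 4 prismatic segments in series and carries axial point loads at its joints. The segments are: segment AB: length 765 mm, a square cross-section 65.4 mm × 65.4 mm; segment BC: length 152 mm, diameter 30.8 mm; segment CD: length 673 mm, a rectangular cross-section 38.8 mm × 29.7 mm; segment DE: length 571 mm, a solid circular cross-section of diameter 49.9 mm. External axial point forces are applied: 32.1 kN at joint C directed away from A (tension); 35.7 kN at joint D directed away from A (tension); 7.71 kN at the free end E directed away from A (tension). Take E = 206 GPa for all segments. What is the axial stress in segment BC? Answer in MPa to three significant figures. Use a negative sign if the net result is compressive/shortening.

101 MPa

Internal axial forces (sectioning from the free end, tension +): N_DE = 7.71 kN, N_CD = 43.41 kN, N_BC = 75.51 kN, N_AB = 75.51 kN.
A_BC = 745.1 mm².
σ_BC = N_BC/A_BC = 75510/745.1 = 101.3 MPa.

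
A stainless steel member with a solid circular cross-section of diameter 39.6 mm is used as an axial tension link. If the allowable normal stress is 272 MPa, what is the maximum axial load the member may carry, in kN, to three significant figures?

335 kN

A = 1232 mm².
P_max = σ_allow · A = 272 · 1232 = 335000 N = 335 kN.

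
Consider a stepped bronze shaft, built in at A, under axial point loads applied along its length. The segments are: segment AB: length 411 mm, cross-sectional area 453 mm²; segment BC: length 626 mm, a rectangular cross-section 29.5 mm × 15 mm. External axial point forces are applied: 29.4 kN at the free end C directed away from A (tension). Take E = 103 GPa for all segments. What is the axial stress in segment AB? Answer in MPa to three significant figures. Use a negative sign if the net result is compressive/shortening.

64.9 MPa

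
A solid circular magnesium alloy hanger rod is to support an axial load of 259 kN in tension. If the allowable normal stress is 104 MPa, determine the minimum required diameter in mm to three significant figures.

56.3 mm

Required area A ≥ P/σ_allow = 259000/104 = 2490 mm².
For a solid circular section, d ≥ √(4A/π) = 56.31 mm.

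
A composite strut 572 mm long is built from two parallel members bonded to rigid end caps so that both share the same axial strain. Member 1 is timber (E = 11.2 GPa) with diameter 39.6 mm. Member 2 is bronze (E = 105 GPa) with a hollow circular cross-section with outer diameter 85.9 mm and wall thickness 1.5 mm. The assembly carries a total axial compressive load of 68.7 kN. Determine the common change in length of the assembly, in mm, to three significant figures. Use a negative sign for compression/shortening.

-0.707 mm

A_1 = 1232 mm².
A_2 = 397.7 mm².
Equal strain + equilibrium ⇒ each member carries load in proportion to AE: A₁E₁ = 13790000 N, A₂E₂ = 41760000 N, ΣAE = 55560000 N.
δ = PL/ΣAE = -68700·572/55560000 = -0.7073 mm.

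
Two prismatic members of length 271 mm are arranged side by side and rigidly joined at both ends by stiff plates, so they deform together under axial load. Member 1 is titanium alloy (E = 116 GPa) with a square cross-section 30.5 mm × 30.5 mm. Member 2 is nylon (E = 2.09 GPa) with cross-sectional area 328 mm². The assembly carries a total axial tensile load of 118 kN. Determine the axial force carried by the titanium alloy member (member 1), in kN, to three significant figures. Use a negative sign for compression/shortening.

A_1 = 930.2 mm².
Equal strain + equilibrium ⇒ each member carries load in proportion to AE: A₁E₁ = 107900000 N, A₂E₂ = 685500 N, ΣAE = 108600000 N.
F₁ = P·A₁E₁/ΣAE = 118000·107900000/108600000 = 117300 N.

117 kN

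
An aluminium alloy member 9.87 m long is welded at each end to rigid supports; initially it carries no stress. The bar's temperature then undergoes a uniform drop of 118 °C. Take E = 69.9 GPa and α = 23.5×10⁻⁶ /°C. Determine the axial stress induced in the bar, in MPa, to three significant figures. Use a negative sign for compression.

194 MPa

Free thermal expansion αLΔT = 23.5e-6 · 9870 · -118 = -27.37 mm.
The walls impose strain ε = −(-27.37)/9870 = 2.7730e-03; σ = Eε = 69900 · 2.7730e-03 = 193.8 MPa.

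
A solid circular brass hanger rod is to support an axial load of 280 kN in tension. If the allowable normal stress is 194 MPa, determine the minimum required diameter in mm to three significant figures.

42.9 mm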